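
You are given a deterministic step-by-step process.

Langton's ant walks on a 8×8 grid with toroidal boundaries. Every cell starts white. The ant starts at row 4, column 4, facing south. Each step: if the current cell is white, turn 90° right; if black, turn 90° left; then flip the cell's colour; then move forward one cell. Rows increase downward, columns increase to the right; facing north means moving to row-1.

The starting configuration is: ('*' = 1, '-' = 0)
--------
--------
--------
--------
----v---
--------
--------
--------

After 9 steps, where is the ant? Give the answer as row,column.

[0] --------
--------
--------
--------
----v---
--------
--------
--------
[1] --------
--------
--------
--------
---<*---
--------
--------
--------
[2] --------
--------
--------
---^----
---**---
--------
--------
--------
[3] --------
--------
--------
---*>---
---**---
--------
--------
--------
[4] --------
--------
--------
---**---
---*v---
--------
--------
--------
[5] --------
--------
--------
---**---
---*->--
--------
--------
--------
[6] --------
--------
--------
---**---
---*-*--
-----v--
--------
--------
[7] --------
--------
--------
---**---
---*-*--
----<*--
--------
--------
[8] --------
--------
--------
---**---
---*^*--
----**--
--------
--------
[9] --------
--------
--------
---**---
---**>--
----**--
--------
--------

4,5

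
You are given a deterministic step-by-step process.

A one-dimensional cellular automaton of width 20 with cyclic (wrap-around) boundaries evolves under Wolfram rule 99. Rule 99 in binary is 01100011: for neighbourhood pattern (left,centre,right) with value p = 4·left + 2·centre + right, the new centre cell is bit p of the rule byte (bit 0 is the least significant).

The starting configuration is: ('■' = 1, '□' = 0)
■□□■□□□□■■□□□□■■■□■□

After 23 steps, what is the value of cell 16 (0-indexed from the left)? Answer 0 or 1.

1

t=0: ■□□■□□□□■■□□□□■■■□■□
t=1: □□■□□■■■□■□■■■□□■■□■
t=2: □■□□■□□■■□■□□■□■□■■□
t=3: ■□□■□□■□■■□□■□■□■□■□
t=4: □□■□□■□■□■□■□■□■□■□■
t=5: □■□□■□■□■□■□■□■□■□■□
t=6: ■□□■□■□■□■□■□■□■□■□□
t=7: □□■□■□■□■□■□■□■□■□□■
t=8: □■□■□■□■□■□■□■□■□□■□
t=9: ■□■□■□■□■□■□■□■□□■□□
t=10: □■□■□■□■□■□■□■□□■□□■
t=11: ■□■□■□■□■□■□■□□■□□■□
t=12: □■□■□■□■□■□■□□■□□■□■
t=13: ■□■□■□■□■□■□□■□□■□■□
t=14: □■□■□■□■□■□□■□□■□■□■
t=15: ■□■□■□■□■□□■□□■□■□■□
t=16: □■□■□■□■□□■□□■□■□■□■
t=17: ■□■□■□■□□■□□■□■□■□■□
t=18: □■□■□■□□■□□■□■□■□■□■
t=19: ■□■□■□□■□□■□■□■□■□■□
t=20: □■□■□□■□□■□■□■□■□■□■
t=21: ■□■□□■□□■□■□■□■□■□■□
t=22: □■□□■□□■□■□■□■□■□■□■
t=23: ■□□■□□■□■□■□■□■□■□■□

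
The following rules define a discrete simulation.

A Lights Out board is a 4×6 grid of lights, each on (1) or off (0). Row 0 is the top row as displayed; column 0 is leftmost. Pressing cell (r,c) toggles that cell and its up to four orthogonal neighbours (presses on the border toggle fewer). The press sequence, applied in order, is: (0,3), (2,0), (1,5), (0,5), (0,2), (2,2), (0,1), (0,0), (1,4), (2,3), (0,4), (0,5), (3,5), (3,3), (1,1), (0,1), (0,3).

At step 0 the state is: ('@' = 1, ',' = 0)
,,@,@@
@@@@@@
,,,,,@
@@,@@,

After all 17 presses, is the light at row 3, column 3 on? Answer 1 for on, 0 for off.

0) ,,@,@@
@@@@@@
,,,,,@
@@,@@,
1) ,,,@,@
@@@,@@
,,,,,@
@@,@@,
2) ,,,@,@
,@@,@@
@@,,,@
,@,@@,
3) ,,,@,,
,@@,,,
@@,,,,
,@,@@,
4) ,,,@@@
,@@,,@
@@,,,,
,@,@@,
5) ,@@,@@
,@,,,@
@@,,,,
,@,@@,
6) ,@@,@@
,@@,,@
@,@@,,
,@@@@,
7) @,,,@@
,,@,,@
@,@@,,
,@@@@,
8) ,@,,@@
@,@,,@
@,@@,,
,@@@@,
9) ,@,,,@
@,@@@,
@,@@@,
,@@@@,
10) ,@,,,@
@,@,@,
@,,,,,
,@@,@,
11) ,@,@@,
@,@,,,
@,,,,,
,@@,@,
12) ,@,@,@
@,@,,@
@,,,,,
,@@,@,
13) ,@,@,@
@,@,,@
@,,,,@
,@@,,@
14) ,@,@,@
@,@,,@
@,,@,@
,@,@@@
15) ,,,@,@
,@,,,@
@@,@,@
,@,@@@
16) @@@@,@
,,,,,@
@@,@,@
,@,@@@
17) @@,,@@
,,,@,@
@@,@,@
,@,@@@

1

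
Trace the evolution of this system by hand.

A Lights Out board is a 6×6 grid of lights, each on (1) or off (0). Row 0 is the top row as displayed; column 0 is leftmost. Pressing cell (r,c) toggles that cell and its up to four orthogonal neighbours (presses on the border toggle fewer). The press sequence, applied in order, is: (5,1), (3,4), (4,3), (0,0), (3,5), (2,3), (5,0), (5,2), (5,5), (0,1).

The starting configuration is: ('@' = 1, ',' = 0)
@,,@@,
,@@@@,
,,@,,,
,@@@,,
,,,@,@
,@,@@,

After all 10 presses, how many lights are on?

gen 0: @,,@@,
,@@@@,
,,@,,,
,@@@,,
,,,@,@
,@,@@,
gen 1: @,,@@,
,@@@@,
,,@,,,
,@@@,,
,@,@,@
@,@@@,
gen 2: @,,@@,
,@@@@,
,,@,@,
,@@,@@
,@,@@@
@,@@@,
gen 3: @,,@@,
,@@@@,
,,@,@,
,@@@@@
,@@,,@
@,@,@,
gen 4: ,@,@@,
@@@@@,
,,@,@,
,@@@@@
,@@,,@
@,@,@,
gen 5: ,@,@@,
@@@@@,
,,@,@@
,@@@,,
,@@,,,
@,@,@,
gen 6: ,@,@@,
@@@,@,
,,,@,@
,@@,,,
,@@,,,
@,@,@,
gen 7: ,@,@@,
@@@,@,
,,,@,@
,@@,,,
@@@,,,
,@@,@,
gen 8: ,@,@@,
@@@,@,
,,,@,@
,@@,,,
@@,,,,
,,,@@,
gen 9: ,@,@@,
@@@,@,
,,,@,@
,@@,,,
@@,,,@
,,,@,@
gen 10: @,@@@,
@,@,@,
,,,@,@
,@@,,,
@@,,,@
,,,@,@

16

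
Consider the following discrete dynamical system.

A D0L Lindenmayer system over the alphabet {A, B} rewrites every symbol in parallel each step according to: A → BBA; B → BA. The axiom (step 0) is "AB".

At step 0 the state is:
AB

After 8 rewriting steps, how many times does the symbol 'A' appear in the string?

985

0) AB
1) BBABA
2) BABABBABABBA
3) BABBABABBABABABBABABBABABABBA
4) BABBABABABBABABBABABABBABABBABABBABABABBABABBABABABBABABBABABBABABABBA
5) BABBABABABBABABBABABBABABABBABABBABABABBABABBABABBABABABBA…BABBABABBABABABBABABBABABABBABABBABABABBABABBABABBABABABBA  (len 169)
6) BABBABABABBABABBABABBABABABBABABBABABABBABABBABABABBABABBA…BABBABABBABABABBABABBABABABBABABBABABABBABABBABABBABABABBA  (len 408)
7) BABBABABABBABABBABABBABABABBABABBABABABBABABBABABABBABABBA…BABBABABBABABABBABABBABABABBABABBABABABBABABBABABBABABABBA  (len 985)
8) BABBABABABBABABBABABBABABABBABABBABABABBABABBABABABBABABBA…BABBABABBABABABBABABBABABABBABABBABABABBABABBABABBABABABBA  (len 2378)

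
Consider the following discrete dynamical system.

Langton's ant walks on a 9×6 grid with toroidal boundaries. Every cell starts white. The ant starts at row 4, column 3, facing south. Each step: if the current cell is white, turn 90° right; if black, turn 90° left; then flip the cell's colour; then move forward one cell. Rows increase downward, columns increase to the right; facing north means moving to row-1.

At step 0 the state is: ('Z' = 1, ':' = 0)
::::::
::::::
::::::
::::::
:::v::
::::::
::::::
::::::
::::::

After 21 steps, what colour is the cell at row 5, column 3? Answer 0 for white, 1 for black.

1

step 0: ::::::
::::::
::::::
::::::
:::v::
::::::
::::::
::::::
::::::
step 1: ::::::
::::::
::::::
::::::
::<Z::
::::::
::::::
::::::
::::::
step 2: ::::::
::::::
::::::
::^:::
::ZZ::
::::::
::::::
::::::
::::::
step 3: ::::::
::::::
::::::
::Z>::
::ZZ::
::::::
::::::
::::::
::::::
step 4: ::::::
::::::
::::::
::ZZ::
::Zv::
::::::
::::::
::::::
::::::
step 5: ::::::
::::::
::::::
::ZZ::
::Z:>:
::::::
::::::
::::::
::::::
step 6: ::::::
::::::
::::::
::ZZ::
::Z:Z:
::::v:
::::::
::::::
::::::
step 7: ::::::
::::::
::::::
::ZZ::
::Z:Z:
:::<Z:
::::::
::::::
::::::
step 8: ::::::
::::::
::::::
::ZZ::
::Z^Z:
:::ZZ:
::::::
::::::
::::::
step 9: ::::::
::::::
::::::
::ZZ::
::ZZ>:
:::ZZ:
::::::
::::::
::::::
step 10: ::::::
::::::
::::::
::ZZ^:
::ZZ::
:::ZZ:
::::::
::::::
::::::
step 11: ::::::
::::::
::::::
::ZZZ>
::ZZ::
:::ZZ:
::::::
::::::
::::::
step 12: ::::::
::::::
::::::
::ZZZZ
::ZZ:v
:::ZZ:
::::::
::::::
::::::
step 13: ::::::
::::::
::::::
::ZZZZ
::ZZ<Z
:::ZZ:
::::::
::::::
::::::
step 14: ::::::
::::::
::::::
::ZZ^Z
::ZZZZ
:::ZZ:
::::::
::::::
::::::
step 15: ::::::
::::::
::::::
::Z<:Z
::ZZZZ
:::ZZ:
::::::
::::::
::::::
step 16: ::::::
::::::
::::::
::Z::Z
::ZvZZ
:::ZZ:
::::::
::::::
::::::
step 17: ::::::
::::::
::::::
::Z::Z
::Z:>Z
:::ZZ:
::::::
::::::
::::::
step 18: ::::::
::::::
::::::
::Z:^Z
::Z::Z
:::ZZ:
::::::
::::::
::::::
step 19: ::::::
::::::
::::::
::Z:Z>
::Z::Z
:::ZZ:
::::::
::::::
::::::
step 20: ::::::
::::::
:::::^
::Z:Z:
::Z::Z
:::ZZ:
::::::
::::::
::::::
step 21: ::::::
::::::
>::::Z
::Z:Z:
::Z::Z
:::ZZ:
::::::
::::::
::::::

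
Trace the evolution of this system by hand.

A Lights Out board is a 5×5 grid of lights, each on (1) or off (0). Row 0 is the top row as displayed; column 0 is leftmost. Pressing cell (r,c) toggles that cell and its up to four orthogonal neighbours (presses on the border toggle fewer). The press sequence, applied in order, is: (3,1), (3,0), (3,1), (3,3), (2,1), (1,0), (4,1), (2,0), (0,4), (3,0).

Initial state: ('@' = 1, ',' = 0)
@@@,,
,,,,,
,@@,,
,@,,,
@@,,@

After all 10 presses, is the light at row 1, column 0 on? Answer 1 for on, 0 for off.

k=0  @@@,,
,,,,,
,@@,,
,@,,,
@@,,@
k=1  @@@,,
,,,,,
,,@,,
@,@,,
@,,,@
k=2  @@@,,
,,,,,
@,@,,
,@@,,
,,,,@
k=3  @@@,,
,,,,,
@@@,,
@,,,,
,@,,@
k=4  @@@,,
,,,,,
@@@@,
@,@@@
,@,@@
k=5  @@@,,
,@,,,
,,,@,
@@@@@
,@,@@
k=6  ,@@,,
@,,,,
@,,@,
@@@@@
,@,@@
k=7  ,@@,,
@,,,,
@,,@,
@,@@@
@,@@@
k=8  ,@@,,
,,,,,
,@,@,
,,@@@
@,@@@
k=9  ,@@@@
,,,,@
,@,@,
,,@@@
@,@@@
k=10  ,@@@@
,,,,@
@@,@,
@@@@@
,,@@@

0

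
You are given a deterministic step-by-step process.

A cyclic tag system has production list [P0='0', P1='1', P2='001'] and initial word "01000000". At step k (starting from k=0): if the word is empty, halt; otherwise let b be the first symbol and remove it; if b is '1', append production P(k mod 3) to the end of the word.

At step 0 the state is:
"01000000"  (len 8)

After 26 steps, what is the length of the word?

1

step 0: "01000000"  (len 8)
step 1: "1000000"  (len 7)
step 2: "0000001"  (len 7)
step 3: "000001"  (len 6)
step 4: "00001"  (len 5)
step 5: "0001"  (len 4)
step 6: "001"  (len 3)
step 7: "01"  (len 2)
step 8: "1"  (len 1)
step 9: "001"  (len 3)
step 10: "01"  (len 2)
step 11: "1"  (len 1)
step 12: "001"  (len 3)
step 13: "01"  (len 2)
step 14: "1"  (len 1)
step 15: "001"  (len 3)
step 16: "01"  (len 2)
step 17: "1"  (len 1)
step 18: "001"  (len 3)
step 19: "01"  (len 2)
step 20: "1"  (len 1)
step 21: "001"  (len 3)
step 22: "01"  (len 2)
step 23: "1"  (len 1)
step 24: "001"  (len 3)
step 25: "01"  (len 2)
step 26: "1"  (len 1)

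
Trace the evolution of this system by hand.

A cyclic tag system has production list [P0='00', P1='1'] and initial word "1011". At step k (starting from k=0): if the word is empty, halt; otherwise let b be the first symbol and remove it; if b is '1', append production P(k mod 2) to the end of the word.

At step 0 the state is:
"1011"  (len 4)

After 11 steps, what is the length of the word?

step 0: "1011"  (len 4)
step 1: "01100"  (len 5)
step 2: "1100"  (len 4)
step 3: "10000"  (len 5)
step 4: "00001"  (len 5)
step 5: "0001"  (len 4)
step 6: "001"  (len 3)
step 7: "01"  (len 2)
step 8: "1"  (len 1)
step 9: "00"  (len 2)
step 10: "0"  (len 1)
step 11: (halted — word empty)

0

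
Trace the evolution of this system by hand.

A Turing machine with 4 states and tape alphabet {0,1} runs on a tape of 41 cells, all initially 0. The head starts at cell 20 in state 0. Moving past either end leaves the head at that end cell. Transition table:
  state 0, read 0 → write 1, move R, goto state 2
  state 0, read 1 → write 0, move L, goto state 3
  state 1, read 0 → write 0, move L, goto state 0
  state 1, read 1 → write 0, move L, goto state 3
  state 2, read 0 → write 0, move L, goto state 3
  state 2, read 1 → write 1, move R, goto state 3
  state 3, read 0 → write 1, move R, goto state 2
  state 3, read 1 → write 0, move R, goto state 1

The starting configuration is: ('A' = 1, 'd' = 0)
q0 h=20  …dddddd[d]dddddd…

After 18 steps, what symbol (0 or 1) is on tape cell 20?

1

gen 0: q0 h=20  …dddddd[d]dddddd…
gen 1: q2 h=21  …dddddA[d]dddddd…
gen 2: q3 h=20  …dddddd[A]dddddd…
gen 3: q1 h=21  …dddddd[d]dddddd…
gen 4: q0 h=20  …dddddd[d]dddddd…
gen 5: q2 h=21  …dddddA[d]dddddd…
gen 6: q3 h=20  …dddddd[A]dddddd…
gen 7: q1 h=21  …dddddd[d]dddddd…
gen 8: q0 h=20  …dddddd[d]dddddd…
gen 9: q2 h=21  …dddddA[d]dddddd…
gen 10: q3 h=20  …dddddd[A]dddddd…
gen 11: q1 h=21  …dddddd[d]dddddd…
gen 12: q0 h=20  …dddddd[d]dddddd…
gen 13: q2 h=21  …dddddA[d]dddddd…
gen 14: q3 h=20  …dddddd[A]dddddd…
gen 15: q1 h=21  …dddddd[d]dddddd…
gen 16: q0 h=20  …dddddd[d]dddddd…
gen 17: q2 h=21  …dddddA[d]dddddd…
gen 18: q3 h=20  …dddddd[A]dddddd…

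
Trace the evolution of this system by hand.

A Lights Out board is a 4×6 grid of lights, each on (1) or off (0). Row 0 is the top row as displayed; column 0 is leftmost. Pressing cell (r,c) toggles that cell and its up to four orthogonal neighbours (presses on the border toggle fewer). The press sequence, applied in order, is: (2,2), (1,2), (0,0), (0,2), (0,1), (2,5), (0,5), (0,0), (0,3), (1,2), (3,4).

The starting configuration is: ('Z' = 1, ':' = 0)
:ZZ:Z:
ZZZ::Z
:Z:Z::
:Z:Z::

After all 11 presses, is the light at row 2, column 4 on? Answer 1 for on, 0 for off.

k=0  :ZZ:Z:
ZZZ::Z
:Z:Z::
:Z:Z::
k=1  :ZZ:Z:
ZZ:::Z
::Z:::
:ZZZ::
k=2  :Z::Z:
Z:ZZ:Z
::::::
:ZZZ::
k=3  Z:::Z:
::ZZ:Z
::::::
:ZZZ::
k=4  ZZZZZ:
:::Z:Z
::::::
:ZZZ::
k=5  :::ZZ:
:Z:Z:Z
::::::
:ZZZ::
k=6  :::ZZ:
:Z:Z::
::::ZZ
:ZZZ:Z
k=7  :::Z:Z
:Z:Z:Z
::::ZZ
:ZZZ:Z
k=8  ZZ:Z:Z
ZZ:Z:Z
::::ZZ
:ZZZ:Z
k=9  ZZZ:ZZ
ZZ:::Z
::::ZZ
:ZZZ:Z
k=10  ZZ::ZZ
Z:ZZ:Z
::Z:ZZ
:ZZZ:Z
k=11  ZZ::ZZ
Z:ZZ:Z
::Z::Z
:ZZ:Z:

0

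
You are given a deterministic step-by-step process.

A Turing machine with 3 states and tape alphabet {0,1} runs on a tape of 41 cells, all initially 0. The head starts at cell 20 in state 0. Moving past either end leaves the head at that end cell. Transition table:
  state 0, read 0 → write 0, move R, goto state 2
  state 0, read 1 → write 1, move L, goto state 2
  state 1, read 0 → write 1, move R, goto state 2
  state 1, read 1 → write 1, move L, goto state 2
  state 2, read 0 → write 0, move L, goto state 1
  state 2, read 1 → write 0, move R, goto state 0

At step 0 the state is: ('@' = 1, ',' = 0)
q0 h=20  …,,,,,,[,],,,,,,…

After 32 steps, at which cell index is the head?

6

0) q0 h=20  …,,,,,,[,],,,,,,…
1) q2 h=21  …,,,,,,[,],,,,,,…
2) q1 h=20  …,,,,,,[,],,,,,,…
3) q2 h=21  …,,,,,@[,],,,,,,…
4) q1 h=20  …,,,,,,[@],,,,,,…
5) q2 h=19  …,,,,,,[,]@,,,,,…
6) q1 h=18  …,,,,,,[,],@,,,,…
7) q2 h=19  …,,,,,@[,]@,,,,,…
8) q1 h=18  …,,,,,,[@],@,,,,…
9) q2 h=17  …,,,,,,[,]@,@,,,…
10) q1 h=16  …,,,,,,[,],@,@,,…
11) q2 h=17  …,,,,,@[,]@,@,,,…
12) q1 h=16  …,,,,,,[@],@,@,,…
13) q2 h=15  …,,,,,,[,]@,@,@,…
14) q1 h=14  …,,,,,,[,],@,@,@…
15) q2 h=15  …,,,,,@[,]@,@,@,…
16) q1 h=14  …,,,,,,[@],@,@,@…
17) q2 h=13  …,,,,,,[,]@,@,@,…
18) q1 h=12  …,,,,,,[,],@,@,@…
19) q2 h=13  …,,,,,@[,]@,@,@,…
20) q1 h=12  …,,,,,,[@],@,@,@…
21) q2 h=11  …,,,,,,[,]@,@,@,…
22) q1 h=10  …,,,,,,[,],@,@,@…
23) q2 h=11  …,,,,,@[,]@,@,@,…
24) q1 h=10  …,,,,,,[@],@,@,@…
25) q2 h= 9  …,,,,,,[,]@,@,@,…
26) q1 h= 8  …,,,,,,[,],@,@,@…
27) q2 h= 9  …,,,,,@[,]@,@,@,…
28) q1 h= 8  …,,,,,,[@],@,@,@…
29) q2 h= 7  …,,,,,,[,]@,@,@,…
30) q1 h= 6  |,,,,,,[,],@,@,@…
31) q2 h= 7  …,,,,,@[,]@,@,@,…
32) q1 h= 6  |,,,,,,[@],@,@,@…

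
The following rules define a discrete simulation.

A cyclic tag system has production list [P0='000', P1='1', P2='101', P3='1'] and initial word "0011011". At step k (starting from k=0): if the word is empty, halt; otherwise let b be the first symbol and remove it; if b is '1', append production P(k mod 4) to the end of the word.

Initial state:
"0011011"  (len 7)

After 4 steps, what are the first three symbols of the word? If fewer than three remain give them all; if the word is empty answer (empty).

011

t=0: "0011011"  (len 7)
t=1: "011011"  (len 6)
t=2: "11011"  (len 5)
t=3: "1011101"  (len 7)
t=4: "0111011"  (len 7)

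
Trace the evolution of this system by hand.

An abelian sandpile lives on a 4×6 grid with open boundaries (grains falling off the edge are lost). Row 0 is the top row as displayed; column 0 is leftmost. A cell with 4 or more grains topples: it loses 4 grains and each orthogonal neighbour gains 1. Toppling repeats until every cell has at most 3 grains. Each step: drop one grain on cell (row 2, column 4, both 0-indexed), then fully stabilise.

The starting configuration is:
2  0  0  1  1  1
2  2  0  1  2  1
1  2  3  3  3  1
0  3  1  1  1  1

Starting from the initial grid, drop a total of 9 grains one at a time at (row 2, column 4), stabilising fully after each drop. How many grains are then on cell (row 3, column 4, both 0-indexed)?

2

step 0: 2  0  0  1  1  1
2  2  0  1  2  1
1  2  3  3  3  1
0  3  1  1  1  1
step 1: 2  0  0  1  1  1
2  2  1  2  3  1
1  3  0  1  1  2
0  3  2  2  2  1
step 2: 2  0  0  1  1  1
2  2  1  2  3  1
1  3  0  1  2  2
0  3  2  2  2  1
step 3: 2  0  0  1  1  1
2  2  1  2  3  1
1  3  0  1  3  2
0  3  2  2  2  1
step 4: 2  0  0  1  2  1
2  2  1  3  0  2
1  3  0  2  1  3
0  3  2  2  3  1
step 5: 2  0  0  1  2  1
2  2  1  3  0  2
1  3  0  2  2  3
0  3  2  2  3  1
step 6: 2  0  0  1  2  1
2  2  1  3  0  2
1  3  0  2  3  3
0  3  2  2  3  1
step 7: 2  0  0  1  2  1
2  2  1  3  1  3
1  3  0  3  2  0
0  3  2  3  0  3
step 8: 2  0  0  1  2  1
2  2  1  3  1  3
1  3  0  3  3  0
0  3  2  3  0  3
step 9: 2  0  0  2  2  1
2  2  2  0  3  3
1  3  1  2  1  1
0  3  3  0  2  3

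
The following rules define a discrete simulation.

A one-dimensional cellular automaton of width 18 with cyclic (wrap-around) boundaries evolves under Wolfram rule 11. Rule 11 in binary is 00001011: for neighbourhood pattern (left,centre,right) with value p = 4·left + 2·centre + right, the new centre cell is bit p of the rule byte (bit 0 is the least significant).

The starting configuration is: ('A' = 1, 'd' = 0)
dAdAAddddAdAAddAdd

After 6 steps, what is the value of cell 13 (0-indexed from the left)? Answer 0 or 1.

[0] dAdAAddddAdAAddAdd
[1] AddAddAAAddAddAddA
[2] ddAddAAdddAddAddAA
[3] dAddAAddAAddAddAAd
[4] AddAAddAAddAddAAdd
[5] ddAAddAAddAddAAddA
[6] dAAddAAddAddAAddAd

1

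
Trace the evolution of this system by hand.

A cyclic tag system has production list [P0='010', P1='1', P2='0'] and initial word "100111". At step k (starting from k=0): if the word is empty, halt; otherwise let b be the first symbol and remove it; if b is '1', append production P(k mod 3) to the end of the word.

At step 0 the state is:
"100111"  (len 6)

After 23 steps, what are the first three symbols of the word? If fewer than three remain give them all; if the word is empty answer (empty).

001

[0] "100111"  (len 6)
[1] "00111010"  (len 8)
[2] "0111010"  (len 7)
[3] "111010"  (len 6)
[4] "11010010"  (len 8)
[5] "10100101"  (len 8)
[6] "01001010"  (len 8)
[7] "1001010"  (len 7)
[8] "0010101"  (len 7)
[9] "010101"  (len 6)
[10] "10101"  (len 5)
[11] "01011"  (len 5)
[12] "1011"  (len 4)
[13] "011010"  (len 6)
[14] "11010"  (len 5)
[15] "10100"  (len 5)
[16] "0100010"  (len 7)
[17] "100010"  (len 6)
[18] "000100"  (len 6)
[19] "00100"  (len 5)
[20] "0100"  (len 4)
[21] "100"  (len 3)
[22] "00010"  (len 5)
[23] "0010"  (len 4)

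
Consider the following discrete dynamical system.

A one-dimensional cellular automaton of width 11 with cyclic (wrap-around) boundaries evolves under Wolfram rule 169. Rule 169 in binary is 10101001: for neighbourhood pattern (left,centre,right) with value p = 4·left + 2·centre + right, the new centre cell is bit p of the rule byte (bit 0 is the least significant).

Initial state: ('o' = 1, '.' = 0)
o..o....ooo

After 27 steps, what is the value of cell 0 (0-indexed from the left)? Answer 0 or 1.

0

step 0: o..o....ooo
step 1: .....oo.ooo
step 2: .ooo.o.ooo.
step 3: .oo.o.ooo..
step 4: .o.o.ooo..o
step 5: o.o.ooo....
step 6: .o.ooo..oo.
step 7: ..ooo...o..
step 8: o.oo..o...o
step 9: .oo.....o.o
step 10: oo..ooo..o.
step 11: o...oo....o
step 12: ..o.o..oo.o
step 13: ...o...o.o.
step 14: oo...o..o..
step 15: o..o.......
step 16: .....ooooo.
step 17: oooo.oooo..
step 18: ooo.oooo...
step 19: oo.oooo..o.
step 20: o.oooo....o
step 21: .oooo..oo.o
step 22: oooo...o.o.
step 23: ooo..o..o.o
step 24: oo.......oo
step 25: o..ooooo.oo
step 26: ...oooo.ooo
step 27: .o.ooo.ooo.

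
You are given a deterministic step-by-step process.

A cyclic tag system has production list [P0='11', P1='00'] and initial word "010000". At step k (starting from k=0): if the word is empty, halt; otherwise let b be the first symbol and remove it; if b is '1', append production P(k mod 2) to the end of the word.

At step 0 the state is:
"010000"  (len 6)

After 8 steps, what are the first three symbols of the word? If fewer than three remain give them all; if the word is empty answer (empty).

(empty)

0) "010000"  (len 6)
1) "10000"  (len 5)
2) "000000"  (len 6)
3) "00000"  (len 5)
4) "0000"  (len 4)
5) "000"  (len 3)
6) "00"  (len 2)
7) "0"  (len 1)
8) (halted — word empty)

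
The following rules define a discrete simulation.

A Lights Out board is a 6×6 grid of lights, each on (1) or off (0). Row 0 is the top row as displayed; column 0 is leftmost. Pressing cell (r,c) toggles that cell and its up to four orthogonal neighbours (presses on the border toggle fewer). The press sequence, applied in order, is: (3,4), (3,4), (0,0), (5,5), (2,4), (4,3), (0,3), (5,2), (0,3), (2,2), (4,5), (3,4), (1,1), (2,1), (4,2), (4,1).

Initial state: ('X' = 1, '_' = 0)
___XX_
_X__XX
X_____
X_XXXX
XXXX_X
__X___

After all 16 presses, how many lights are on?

0) ___XX_
_X__XX
X_____
X_XXXX
XXXX_X
__X___
1) ___XX_
_X__XX
X___X_
X_X___
XXXXXX
__X___
2) ___XX_
_X__XX
X_____
X_XXXX
XXXX_X
__X___
3) XX_XX_
XX__XX
X_____
X_XXXX
XXXX_X
__X___
4) XX_XX_
XX__XX
X_____
X_XXXX
XXXX__
__X_XX
5) XX_XX_
XX___X
X__XXX
X_XX_X
XXXX__
__X_XX
6) XX_XX_
XX___X
X__XXX
X_X__X
XX__X_
__XXXX
7) XXX___
XX_X_X
X__XXX
X_X__X
XX__X_
__XXXX
8) XXX___
XX_X_X
X__XXX
X_X__X
XXX_X_
_X__XX
9) XX_XX_
XX___X
X__XXX
X_X__X
XXX_X_
_X__XX
10) XX_XX_
XXX__X
XXX_XX
X____X
XXX_X_
_X__XX
11) XX_XX_
XXX__X
XXX_XX
X_____
XXX__X
_X__X_
12) XX_XX_
XXX__X
XXX__X
X__XXX
XXX_XX
_X__X_
13) X__XX_
_____X
X_X__X
X__XXX
XXX_XX
_X__X_
14) X__XX_
_X___X
_X___X
XX_XXX
XXX_XX
_X__X_
15) X__XX_
_X___X
_X___X
XXXXXX
X__XXX
_XX_X_
16) X__XX_
_X___X
_X___X
X_XXXX
_XXXXX
__X_X_

19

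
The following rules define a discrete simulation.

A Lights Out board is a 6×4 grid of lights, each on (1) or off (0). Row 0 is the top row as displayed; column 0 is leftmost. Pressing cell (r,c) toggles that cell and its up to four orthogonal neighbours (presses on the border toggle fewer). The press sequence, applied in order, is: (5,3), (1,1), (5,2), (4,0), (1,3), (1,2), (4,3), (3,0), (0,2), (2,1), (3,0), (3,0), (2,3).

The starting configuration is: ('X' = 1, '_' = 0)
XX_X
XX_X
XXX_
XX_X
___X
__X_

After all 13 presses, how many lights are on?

14

step 0: XX_X
XX_X
XXX_
XX_X
___X
__X_
step 1: XX_X
XX_X
XXX_
XX_X
____
___X
step 2: X__X
__XX
X_X_
XX_X
____
___X
step 3: X__X
__XX
X_X_
XX_X
__X_
_XX_
step 4: X__X
__XX
X_X_
_X_X
XXX_
XXX_
step 5: X___
____
X_XX
_X_X
XXX_
XXX_
step 6: X_X_
_XXX
X__X
_X_X
XXX_
XXX_
step 7: X_X_
_XXX
X__X
_X__
XX_X
XXXX
step 8: X_X_
_XXX
___X
X___
_X_X
XXXX
step 9: XX_X
_X_X
___X
X___
_X_X
XXXX
step 10: XX_X
___X
XXXX
XX__
_X_X
XXXX
step 11: XX_X
___X
_XXX
____
XX_X
XXXX
step 12: XX_X
___X
XXXX
XX__
_X_X
XXXX
step 13: XX_X
____
XX__
XX_X
_X_X
XXXX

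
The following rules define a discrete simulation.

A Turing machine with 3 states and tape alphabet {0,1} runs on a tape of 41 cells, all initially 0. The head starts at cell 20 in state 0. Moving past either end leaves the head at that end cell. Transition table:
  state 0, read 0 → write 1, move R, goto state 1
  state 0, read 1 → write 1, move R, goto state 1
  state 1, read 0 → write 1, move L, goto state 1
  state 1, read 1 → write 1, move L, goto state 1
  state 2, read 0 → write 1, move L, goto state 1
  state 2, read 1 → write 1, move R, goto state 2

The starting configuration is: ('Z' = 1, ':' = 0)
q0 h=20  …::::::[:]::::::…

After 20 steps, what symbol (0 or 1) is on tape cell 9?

1

t=0: q0 h=20  …::::::[:]::::::…
t=1: q1 h=21  …:::::Z[:]::::::…
t=2: q1 h=20  …::::::[Z]Z:::::…
t=3: q1 h=19  …::::::[:]ZZ::::…
t=4: q1 h=18  …::::::[:]ZZZ:::…
t=5: q1 h=17  …::::::[:]ZZZZ::…
t=6: q1 h=16  …::::::[:]ZZZZZ:…
t=7: q1 h=15  …::::::[:]ZZZZZZ…
t=8: q1 h=14  …::::::[:]ZZZZZZ…
t=9: q1 h=13  …::::::[:]ZZZZZZ…
t=10: q1 h=12  …::::::[:]ZZZZZZ…
t=11: q1 h=11  …::::::[:]ZZZZZZ…
t=12: q1 h=10  …::::::[:]ZZZZZZ…
t=13: q1 h= 9  …::::::[:]ZZZZZZ…
t=14: q1 h= 8  …::::::[:]ZZZZZZ…
t=15: q1 h= 7  …::::::[:]ZZZZZZ…
t=16: q1 h= 6  |::::::[:]ZZZZZZ…
t=17: q1 h= 5  |:::::[:]ZZZZZZ…
t=18: q1 h= 4  |::::[:]ZZZZZZ…
t=19: q1 h= 3  |:::[:]ZZZZZZ…
t=20: q1 h= 2  |::[:]ZZZZZZ…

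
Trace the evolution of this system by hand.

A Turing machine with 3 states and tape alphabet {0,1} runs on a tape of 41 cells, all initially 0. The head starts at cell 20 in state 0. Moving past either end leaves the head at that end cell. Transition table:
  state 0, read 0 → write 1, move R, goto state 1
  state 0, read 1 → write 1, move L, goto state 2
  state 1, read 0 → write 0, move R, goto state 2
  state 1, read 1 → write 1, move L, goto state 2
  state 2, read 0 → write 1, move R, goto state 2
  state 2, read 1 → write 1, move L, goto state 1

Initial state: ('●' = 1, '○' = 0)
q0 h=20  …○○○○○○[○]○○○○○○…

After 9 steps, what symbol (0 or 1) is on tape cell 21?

t=0: q0 h=20  …○○○○○○[○]○○○○○○…
t=1: q1 h=21  …○○○○○●[○]○○○○○○…
t=2: q2 h=22  …○○○○●○[○]○○○○○○…
t=3: q2 h=23  …○○○●○●[○]○○○○○○…
t=4: q2 h=24  …○○●○●●[○]○○○○○○…
t=5: q2 h=25  …○●○●●●[○]○○○○○○…
t=6: q2 h=26  …●○●●●●[○]○○○○○○…
t=7: q2 h=27  …○●●●●●[○]○○○○○○…
t=8: q2 h=28  …●●●●●●[○]○○○○○○…
t=9: q2 h=29  …●●●●●●[○]○○○○○○…

0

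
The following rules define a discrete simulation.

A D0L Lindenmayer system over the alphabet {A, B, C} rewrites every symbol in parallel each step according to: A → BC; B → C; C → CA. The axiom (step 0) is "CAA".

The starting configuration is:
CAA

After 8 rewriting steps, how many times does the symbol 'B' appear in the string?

t=0: CAA
t=1: CABCBC
t=2: CABCCCACCA
t=3: CABCCCACACABCCACABC
t=4: CABCCCACACABCCABCCABCCCACABCCABCCCA
t=5: CABCCCACACABCCABCCABCCCACABCCCACABCCCACACABCCABCCCACABCCCACACABC
t=6: CABCCCACACABCCABCCABCCCACABCCCACABCCCACACABCCABCCCACACABCCABCCCACACABCCABCCABCCCACABCCCACACABCCABCCCACACABCCABCCABCCCA
t=7: CABCCCACACABCCABCCABCCCACABCCCACABCCCACACABCCABCCCACACABCC…ABCCABCCABCCCACABCCCACACABCCABCCABCCCACABCCCACABCCCACACABC  (len 217)
t=8: CABCCCACACABCCABCCABCCCACABCCCACABCCCACACABCCABCCCACACABCC…ACABCCCACABCCCACACABCCABCCCACACABCCABCCCACACABCCABCCABCCCA  (len 399)

64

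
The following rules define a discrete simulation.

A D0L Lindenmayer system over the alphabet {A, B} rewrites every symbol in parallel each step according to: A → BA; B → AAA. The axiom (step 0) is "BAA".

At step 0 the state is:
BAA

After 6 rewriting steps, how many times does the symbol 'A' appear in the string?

314

t=0: BAA
t=1: AAABABA
t=2: BABABAAAABAAAABA
t=3: AAABAAAABAAAABABABABAAAABABABABAAAABA
t=4: BABABAAAABABABABAAAABABABABAAAABAAAABAAAABAAAABABABABAAAABAAAABAAAABAAAABABABABAAAABA
t=5: AAABAAAABAAAABABABABAAAABAAAABAAAABAAAABABABABAAAABAAAABAA…ABABAAAABABABABAAAABABABABAAAABAAAABAAAABAAAABABABABAAAABA  (len 196)
t=6: BABABAAAABABABABAAAABABABABAAAABAAAABAAAABAAAABABABABAAAAB…ABABAAAABABABABAAAABABABABAAAABAAAABAAAABAAAABABABABAAAABA  (len 451)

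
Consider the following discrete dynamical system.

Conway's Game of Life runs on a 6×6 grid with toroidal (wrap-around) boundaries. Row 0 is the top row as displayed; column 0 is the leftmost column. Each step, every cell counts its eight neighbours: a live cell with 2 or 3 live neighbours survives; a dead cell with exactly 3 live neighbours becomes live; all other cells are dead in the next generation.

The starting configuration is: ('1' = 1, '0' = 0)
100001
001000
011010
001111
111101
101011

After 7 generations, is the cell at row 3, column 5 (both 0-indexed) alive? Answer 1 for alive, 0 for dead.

1

gen 0: 100001
001000
011010
001111
111101
101011
gen 1: 100110
101101
010011
000000
000000
001000
gen 2: 100010
001000
011111
000000
000000
000100
gen 3: 000100
101000
011110
001110
000000
000000
gen 4: 000000
000010
000011
010010
000100
000000
gen 5: 000000
000011
000111
000111
000000
000000
gen 6: 000000
000101
100000
000101
000010
000000
gen 7: 000000
000000
100001
000011
000010
000000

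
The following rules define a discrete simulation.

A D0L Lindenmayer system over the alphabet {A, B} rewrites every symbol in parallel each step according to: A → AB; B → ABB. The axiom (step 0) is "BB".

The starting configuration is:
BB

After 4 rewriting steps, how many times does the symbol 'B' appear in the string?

step 0: BB
step 1: ABBABB
step 2: ABABBABBABABBABB
step 3: ABABBABABBABBABABBABBABABBABABBABBABABBABB
step 4: ABABBABABBABBABABBABABBABBABABBABBABABBABABBABBABABBABBABABBABABBABBABABBABABBABBABABBABBABABBABABBABBABABBABB

68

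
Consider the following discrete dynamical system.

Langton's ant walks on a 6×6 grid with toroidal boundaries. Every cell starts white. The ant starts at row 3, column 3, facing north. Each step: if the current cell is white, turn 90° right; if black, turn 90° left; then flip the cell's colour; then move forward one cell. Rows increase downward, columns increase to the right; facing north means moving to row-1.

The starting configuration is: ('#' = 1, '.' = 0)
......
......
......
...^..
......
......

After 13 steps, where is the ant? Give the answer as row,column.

3,2

gen 0: ......
......
......
...^..
......
......
gen 1: ......
......
......
...#>.
......
......
gen 2: ......
......
......
...##.
....v.
......
gen 3: ......
......
......
...##.
...<#.
......
gen 4: ......
......
......
...^#.
...##.
......
gen 5: ......
......
......
..<.#.
...##.
......
gen 6: ......
......
..^...
..#.#.
...##.
......
gen 7: ......
......
..#>..
..#.#.
...##.
......
gen 8: ......
......
..##..
..#v#.
...##.
......
gen 9: ......
......
..##..
..<##.
...##.
......
gen 10: ......
......
..##..
...##.
..v##.
......
gen 11: ......
......
..##..
...##.
.<###.
......
gen 12: ......
......
..##..
.^.##.
.####.
......
gen 13: ......
......
..##..
.#>##.
.####.
......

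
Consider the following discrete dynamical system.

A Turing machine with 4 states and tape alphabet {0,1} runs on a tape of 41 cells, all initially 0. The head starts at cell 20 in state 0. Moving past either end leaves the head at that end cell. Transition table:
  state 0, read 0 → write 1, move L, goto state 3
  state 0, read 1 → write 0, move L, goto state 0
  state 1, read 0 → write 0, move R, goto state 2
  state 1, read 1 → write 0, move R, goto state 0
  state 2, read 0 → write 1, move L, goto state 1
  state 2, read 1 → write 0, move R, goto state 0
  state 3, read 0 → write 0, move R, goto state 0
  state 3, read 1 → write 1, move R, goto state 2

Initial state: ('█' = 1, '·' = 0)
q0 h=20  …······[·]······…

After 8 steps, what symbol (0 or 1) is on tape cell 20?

gen 0: q0 h=20  …······[·]······…
gen 1: q3 h=19  …······[·]█·····…
gen 2: q0 h=20  …······[█]······…
gen 3: q0 h=19  …······[·]······…
gen 4: q3 h=18  …······[·]█·····…
gen 5: q0 h=19  …······[█]······…
gen 6: q0 h=18  …······[·]······…
gen 7: q3 h=17  …······[·]█·····…
gen 8: q0 h=18  …······[█]······…

0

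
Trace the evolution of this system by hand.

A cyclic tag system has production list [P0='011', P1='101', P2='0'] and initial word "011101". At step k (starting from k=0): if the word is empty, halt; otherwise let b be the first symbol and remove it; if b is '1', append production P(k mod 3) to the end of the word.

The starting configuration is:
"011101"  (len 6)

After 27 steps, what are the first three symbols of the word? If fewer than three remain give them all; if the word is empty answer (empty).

100

k=0  "011101"  (len 6)
k=1  "11101"  (len 5)
k=2  "1101101"  (len 7)
k=3  "1011010"  (len 7)
k=4  "011010011"  (len 9)
k=5  "11010011"  (len 8)
k=6  "10100110"  (len 8)
k=7  "0100110011"  (len 10)
k=8  "100110011"  (len 9)
k=9  "001100110"  (len 9)
k=10  "01100110"  (len 8)
k=11  "1100110"  (len 7)
k=12  "1001100"  (len 7)
k=13  "001100011"  (len 9)
k=14  "01100011"  (len 8)
k=15  "1100011"  (len 7)
k=16  "100011011"  (len 9)
k=17  "00011011101"  (len 11)
k=18  "0011011101"  (len 10)
k=19  "011011101"  (len 9)
k=20  "11011101"  (len 8)
k=21  "10111010"  (len 8)
k=22  "0111010011"  (len 10)
k=23  "111010011"  (len 9)
k=24  "110100110"  (len 9)
k=25  "10100110011"  (len 11)
k=26  "0100110011101"  (len 13)
k=27  "100110011101"  (len 12)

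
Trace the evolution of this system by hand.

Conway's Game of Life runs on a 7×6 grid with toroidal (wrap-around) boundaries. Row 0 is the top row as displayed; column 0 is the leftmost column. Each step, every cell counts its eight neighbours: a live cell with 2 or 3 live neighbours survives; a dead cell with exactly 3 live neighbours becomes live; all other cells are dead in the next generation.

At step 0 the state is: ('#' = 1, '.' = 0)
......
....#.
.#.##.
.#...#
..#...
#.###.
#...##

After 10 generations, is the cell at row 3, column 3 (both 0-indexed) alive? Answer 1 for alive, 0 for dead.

gen 0: ......
....#.
.#.##.
.#...#
..#...
#.###.
#...##
gen 1: ....#.
...##.
#.####
##.##.
#.#.##
#.#.#.
##..#.
gen 2: ....#.
..#...
#.....
......
..#...
..#.#.
##..#.
gen 3: .#.#.#
......
......
......
...#..
..#..#
.#..#.
gen 4: #.#.#.
......
......
......
......
..###.
.#.###
gen 5: ###.#.
......
......
......
...#..
..#..#
##....
gen 6: #.#..#
.#....
......
......
......
###...
...#..
gen 7: ###...
##....
......
......
.#....
.##...
...#.#
gen 8: ..#..#
#.#...
......
......
.##...
###...
...#..
gen 9: .###..
.#....
......
......
#.#...
#..#..
#..#..
gen 10: ##.#..
.#....
......
......
.#....
#.##.#
#..##.

0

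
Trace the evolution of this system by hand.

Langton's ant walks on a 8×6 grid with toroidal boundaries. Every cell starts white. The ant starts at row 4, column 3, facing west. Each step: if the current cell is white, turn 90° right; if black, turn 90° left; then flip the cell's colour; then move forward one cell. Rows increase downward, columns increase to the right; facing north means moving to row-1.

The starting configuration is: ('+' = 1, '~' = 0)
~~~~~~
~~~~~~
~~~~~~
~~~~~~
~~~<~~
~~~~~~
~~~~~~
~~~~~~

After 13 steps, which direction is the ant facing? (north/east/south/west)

0) ~~~~~~
~~~~~~
~~~~~~
~~~~~~
~~~<~~
~~~~~~
~~~~~~
~~~~~~
1) ~~~~~~
~~~~~~
~~~~~~
~~~^~~
~~~+~~
~~~~~~
~~~~~~
~~~~~~
2) ~~~~~~
~~~~~~
~~~~~~
~~~+>~
~~~+~~
~~~~~~
~~~~~~
~~~~~~
3) ~~~~~~
~~~~~~
~~~~~~
~~~++~
~~~+v~
~~~~~~
~~~~~~
~~~~~~
4) ~~~~~~
~~~~~~
~~~~~~
~~~++~
~~~<+~
~~~~~~
~~~~~~
~~~~~~
5) ~~~~~~
~~~~~~
~~~~~~
~~~++~
~~~~+~
~~~v~~
~~~~~~
~~~~~~
6) ~~~~~~
~~~~~~
~~~~~~
~~~++~
~~~~+~
~~<+~~
~~~~~~
~~~~~~
7) ~~~~~~
~~~~~~
~~~~~~
~~~++~
~~^~+~
~~++~~
~~~~~~
~~~~~~
8) ~~~~~~
~~~~~~
~~~~~~
~~~++~
~~+>+~
~~++~~
~~~~~~
~~~~~~
9) ~~~~~~
~~~~~~
~~~~~~
~~~++~
~~+++~
~~+v~~
~~~~~~
~~~~~~
10) ~~~~~~
~~~~~~
~~~~~~
~~~++~
~~+++~
~~+~>~
~~~~~~
~~~~~~
11) ~~~~~~
~~~~~~
~~~~~~
~~~++~
~~+++~
~~+~+~
~~~~v~
~~~~~~
12) ~~~~~~
~~~~~~
~~~~~~
~~~++~
~~+++~
~~+~+~
~~~<+~
~~~~~~
13) ~~~~~~
~~~~~~
~~~~~~
~~~++~
~~+++~
~~+^+~
~~~++~
~~~~~~

north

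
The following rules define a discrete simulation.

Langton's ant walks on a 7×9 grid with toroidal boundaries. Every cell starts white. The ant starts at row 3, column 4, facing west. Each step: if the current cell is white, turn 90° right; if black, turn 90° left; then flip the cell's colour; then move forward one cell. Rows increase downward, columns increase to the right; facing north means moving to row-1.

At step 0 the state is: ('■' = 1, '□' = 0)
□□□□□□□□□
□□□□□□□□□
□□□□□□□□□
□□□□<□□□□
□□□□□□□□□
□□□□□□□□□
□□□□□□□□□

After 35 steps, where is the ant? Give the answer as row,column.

3,7

gen 0: □□□□□□□□□
□□□□□□□□□
□□□□□□□□□
□□□□<□□□□
□□□□□□□□□
□□□□□□□□□
□□□□□□□□□
gen 1: □□□□□□□□□
□□□□□□□□□
□□□□^□□□□
□□□□■□□□□
□□□□□□□□□
□□□□□□□□□
□□□□□□□□□
gen 2: □□□□□□□□□
□□□□□□□□□
□□□□■>□□□
□□□□■□□□□
□□□□□□□□□
□□□□□□□□□
□□□□□□□□□
gen 3: □□□□□□□□□
□□□□□□□□□
□□□□■■□□□
□□□□■v□□□
□□□□□□□□□
□□□□□□□□□
□□□□□□□□□
gen 4: □□□□□□□□□
□□□□□□□□□
□□□□■■□□□
□□□□<■□□□
□□□□□□□□□
□□□□□□□□□
□□□□□□□□□
gen 5: □□□□□□□□□
□□□□□□□□□
□□□□■■□□□
□□□□□■□□□
□□□□v□□□□
□□□□□□□□□
□□□□□□□□□
gen 6: □□□□□□□□□
□□□□□□□□□
□□□□■■□□□
□□□□□■□□□
□□□<■□□□□
□□□□□□□□□
□□□□□□□□□
gen 7: □□□□□□□□□
□□□□□□□□□
□□□□■■□□□
□□□^□■□□□
□□□■■□□□□
□□□□□□□□□
□□□□□□□□□
gen 8: □□□□□□□□□
□□□□□□□□□
□□□□■■□□□
□□□■>■□□□
□□□■■□□□□
□□□□□□□□□
□□□□□□□□□
gen 9: □□□□□□□□□
□□□□□□□□□
□□□□■■□□□
□□□■■■□□□
□□□■v□□□□
□□□□□□□□□
□□□□□□□□□
gen 10: □□□□□□□□□
□□□□□□□□□
□□□□■■□□□
□□□■■■□□□
□□□■□>□□□
□□□□□□□□□
□□□□□□□□□
gen 11: □□□□□□□□□
□□□□□□□□□
□□□□■■□□□
□□□■■■□□□
□□□■□■□□□
□□□□□v□□□
□□□□□□□□□
gen 12: □□□□□□□□□
□□□□□□□□□
□□□□■■□□□
□□□■■■□□□
□□□■□■□□□
□□□□<■□□□
□□□□□□□□□
gen 13: □□□□□□□□□
□□□□□□□□□
□□□□■■□□□
□□□■■■□□□
□□□■^■□□□
□□□□■■□□□
□□□□□□□□□
gen 14: □□□□□□□□□
□□□□□□□□□
□□□□■■□□□
□□□■■■□□□
□□□■■>□□□
□□□□■■□□□
□□□□□□□□□
gen 15: □□□□□□□□□
□□□□□□□□□
□□□□■■□□□
□□□■■^□□□
□□□■■□□□□
□□□□■■□□□
□□□□□□□□□
gen 16: □□□□□□□□□
□□□□□□□□□
□□□□■■□□□
□□□■<□□□□
□□□■■□□□□
□□□□■■□□□
□□□□□□□□□
gen 17: □□□□□□□□□
□□□□□□□□□
□□□□■■□□□
□□□■□□□□□
□□□■v□□□□
□□□□■■□□□
□□□□□□□□□
gen 18: □□□□□□□□□
□□□□□□□□□
□□□□■■□□□
□□□■□□□□□
□□□■□>□□□
□□□□■■□□□
□□□□□□□□□
gen 19: □□□□□□□□□
□□□□□□□□□
□□□□■■□□□
□□□■□□□□□
□□□■□■□□□
□□□□■v□□□
□□□□□□□□□
gen 20: □□□□□□□□□
□□□□□□□□□
□□□□■■□□□
□□□■□□□□□
□□□■□■□□□
□□□□■□>□□
□□□□□□□□□
gen 21: □□□□□□□□□
□□□□□□□□□
□□□□■■□□□
□□□■□□□□□
□□□■□■□□□
□□□□■□■□□
□□□□□□v□□
gen 22: □□□□□□□□□
□□□□□□□□□
□□□□■■□□□
□□□■□□□□□
□□□■□■□□□
□□□□■□■□□
□□□□□<■□□
gen 23: □□□□□□□□□
□□□□□□□□□
□□□□■■□□□
□□□■□□□□□
□□□■□■□□□
□□□□■^■□□
□□□□□■■□□
gen 24: □□□□□□□□□
□□□□□□□□□
□□□□■■□□□
□□□■□□□□□
□□□■□■□□□
□□□□■■>□□
□□□□□■■□□
gen 25: □□□□□□□□□
□□□□□□□□□
□□□□■■□□□
□□□■□□□□□
□□□■□■^□□
□□□□■■□□□
□□□□□■■□□
gen 26: □□□□□□□□□
□□□□□□□□□
□□□□■■□□□
□□□■□□□□□
□□□■□■■>□
□□□□■■□□□
□□□□□■■□□
gen 27: □□□□□□□□□
□□□□□□□□□
□□□□■■□□□
□□□■□□□□□
□□□■□■■■□
□□□□■■□v□
□□□□□■■□□
gen 28: □□□□□□□□□
□□□□□□□□□
□□□□■■□□□
□□□■□□□□□
□□□■□■■■□
□□□□■■<■□
□□□□□■■□□
gen 29: □□□□□□□□□
□□□□□□□□□
□□□□■■□□□
□□□■□□□□□
□□□■□■^■□
□□□□■■■■□
□□□□□■■□□
gen 30: □□□□□□□□□
□□□□□□□□□
□□□□■■□□□
□□□■□□□□□
□□□■□<□■□
□□□□■■■■□
□□□□□■■□□
gen 31: □□□□□□□□□
□□□□□□□□□
□□□□■■□□□
□□□■□□□□□
□□□■□□□■□
□□□□■v■■□
□□□□□■■□□
gen 32: □□□□□□□□□
□□□□□□□□□
□□□□■■□□□
□□□■□□□□□
□□□■□□□■□
□□□□■□>■□
□□□□□■■□□
gen 33: □□□□□□□□□
□□□□□□□□□
□□□□■■□□□
□□□■□□□□□
□□□■□□^■□
□□□□■□□■□
□□□□□■■□□
gen 34: □□□□□□□□□
□□□□□□□□□
□□□□■■□□□
□□□■□□□□□
□□□■□□■>□
□□□□■□□■□
□□□□□■■□□
gen 35: □□□□□□□□□
□□□□□□□□□
□□□□■■□□□
□□□■□□□^□
□□□■□□■□□
□□□□■□□■□
□□□□□■■□□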